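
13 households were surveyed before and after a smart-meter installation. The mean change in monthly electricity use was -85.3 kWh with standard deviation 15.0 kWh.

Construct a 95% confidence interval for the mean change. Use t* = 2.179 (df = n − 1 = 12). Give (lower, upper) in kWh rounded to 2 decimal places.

Paired design: SE = s_d/√n = 15.0/√13 = 4.1603.
t* = 2.179; margin of error = 2.179 × 4.1603 = 9.0653.
-85.3 ± 9.0653 → (-94.37, -76.23).

(-94.37, -76.23)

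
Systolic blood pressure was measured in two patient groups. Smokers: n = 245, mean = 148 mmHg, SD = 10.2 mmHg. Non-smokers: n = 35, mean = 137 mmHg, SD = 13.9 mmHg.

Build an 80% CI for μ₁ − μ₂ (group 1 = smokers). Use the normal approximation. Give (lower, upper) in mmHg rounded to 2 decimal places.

(7.87, 14.13)

SE₁ = s₁/√n₁ = 10.2/√245 = 0.6517; SE₂ = 13.9/√35 = 2.3495.
Independent samples, unequal variances: SE_diff = √(SE₁² + SE₂²) = √(0.42471289 + 5.52015025) = 2.4382.
z* = 1.282, so margin of error = 1.282 × 2.4382 = 3.1258.
Difference in means = 148 − 137 = 11.0000.
11.0000 ± 3.1258 → (7.87, 14.13).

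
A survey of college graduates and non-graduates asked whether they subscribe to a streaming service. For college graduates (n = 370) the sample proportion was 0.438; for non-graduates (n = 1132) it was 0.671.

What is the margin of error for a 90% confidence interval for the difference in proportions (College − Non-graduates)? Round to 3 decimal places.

0.048

Each SE is √(p̂(1−p̂)/n): √(0.4380·0.5620/370) = 0.02579 and √(0.6710·0.3290/1132) = 0.01396.
SE(p̂₁ − p̂₂) = √(SE₁² + SE₂²) = √(0.0006651241 + 0.0001948816) = 0.02933, since the two samples are independent.
At 90% confidence z* = 1.645; margin = 1.645 × 0.02933 = 0.04825.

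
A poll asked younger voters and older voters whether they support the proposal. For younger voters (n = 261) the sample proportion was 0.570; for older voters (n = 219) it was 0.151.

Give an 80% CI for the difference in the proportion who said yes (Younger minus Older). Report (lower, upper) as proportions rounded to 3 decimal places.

(0.369, 0.469)

SE₁ = √(p̂₁(1−p̂₁)/n₁) = √(0.5700·0.4300/261) = 0.03064; SE₂ = √(0.1510·0.8490/219) = 0.02419.
Independent samples: SE of the difference = √(SE₁² + SE₂²) = √(0.0009388096 + 0.0005851561) = 0.03904.
z* for 80% confidence is 1.282, so the margin of error is 1.282 × 0.03904 = 0.05005.
Point estimate p̂₁ − p̂₂ = 0.5700 − 0.1510 = 0.4190.
0.4190 ± 0.05005 → (0.369, 0.469).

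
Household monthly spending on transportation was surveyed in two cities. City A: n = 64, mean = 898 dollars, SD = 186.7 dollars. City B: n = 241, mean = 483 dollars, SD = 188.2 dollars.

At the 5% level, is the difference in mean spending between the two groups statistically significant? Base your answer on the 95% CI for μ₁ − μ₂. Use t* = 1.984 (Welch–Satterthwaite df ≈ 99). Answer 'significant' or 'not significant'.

significant

SE₁ = s₁/√n₁ = 186.7/√64 = 23.3375; SE₂ = 188.2/√241 = 12.1230.
Independent samples, unequal variances: SE_diff = √(SE₁² + SE₂²) = √(544.63890625 + 146.967129) = 26.2984.
t* = 1.984, so margin of error = 1.984 × 26.2984 = 52.1760.
Difference in means = 898 − 483 = 415.0000.
415.0000 ± 52.1760 → (362.8240, 467.1760).
The interval (362.8240, 467.1760) does not contain 0, so the difference is significant.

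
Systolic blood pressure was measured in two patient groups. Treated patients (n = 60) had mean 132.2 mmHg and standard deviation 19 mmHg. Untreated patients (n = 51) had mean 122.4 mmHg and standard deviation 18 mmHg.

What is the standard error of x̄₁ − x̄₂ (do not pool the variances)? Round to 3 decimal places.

SE₁ = s₁/√n₁ = 19/√60 = 2.4529; SE₂ = 18/√51 = 2.5205.
Independent samples, unequal variances: SE_diff = √(SE₁² + SE₂²) = √(6.01671841 + 6.35292025) = 3.5170.

3.517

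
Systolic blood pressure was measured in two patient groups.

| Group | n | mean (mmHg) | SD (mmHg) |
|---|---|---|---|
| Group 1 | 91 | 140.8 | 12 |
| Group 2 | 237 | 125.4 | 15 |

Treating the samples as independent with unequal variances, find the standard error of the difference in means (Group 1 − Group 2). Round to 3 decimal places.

1.591

SE₁ = s₁/√n₁ = 12/√91 = 1.2579; SE₂ = 15/√237 = 0.9744.
Independent samples, unequal variances: SE_diff = √(SE₁² + SE₂²) = √(1.58231241 + 0.94945536) = 1.5912.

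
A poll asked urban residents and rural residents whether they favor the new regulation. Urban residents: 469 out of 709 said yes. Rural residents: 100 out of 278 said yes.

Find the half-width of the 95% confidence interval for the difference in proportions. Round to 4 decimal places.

0.0663

p̂₁ = 469/709 = 0.6615 and p̂₂ = 100/278 = 0.3597.
SE₁ = √(p̂₁(1−p̂₁)/n₁) = √(0.6615·0.3385/709) = 0.01777; SE₂ = √(0.3597·0.6403/278) = 0.02878.
Independent samples: SE of the difference = √(SE₁² + SE₂²) = √(0.0003157729 + 0.0008282884) = 0.03382.
z* for 95% confidence is 1.960, so the margin of error is 1.960 × 0.03382 = 0.06629.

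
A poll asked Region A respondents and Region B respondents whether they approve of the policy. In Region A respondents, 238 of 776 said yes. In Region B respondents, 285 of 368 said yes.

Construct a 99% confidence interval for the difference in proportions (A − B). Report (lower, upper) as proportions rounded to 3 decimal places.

First, p̂₁ = 238/776 = 0.3067; p̂₂ = 285/368 = 0.7745.
The two standard errors are √(0.3067×0.6933/776) = 0.01655 and √(0.7745×0.2255/368) = 0.02179.
Because the samples are independent, SE_diff = √(0.01655² + 0.02179²) = 0.02736.
Using z* = 2.576 for 99%, ME = 2.576 × 0.02736 = 0.07048.
p̂₁ − p̂₂ = -0.4678; interval -0.4678 ± 0.07048 gives (-0.538, -0.397).

(-0.538, -0.397)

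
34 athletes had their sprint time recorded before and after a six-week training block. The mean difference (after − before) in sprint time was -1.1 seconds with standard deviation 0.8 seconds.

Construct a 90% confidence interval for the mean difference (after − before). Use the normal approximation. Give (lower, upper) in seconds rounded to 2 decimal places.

This is a matched-pairs design, so SE = s_d/√n = 0.8/√34 = 0.1372.
Margin = 1.645 × 0.1372 = 0.2257; the interval is -1.1 ± 0.2257 = (-1.33, -0.87).

(-1.33, -0.87)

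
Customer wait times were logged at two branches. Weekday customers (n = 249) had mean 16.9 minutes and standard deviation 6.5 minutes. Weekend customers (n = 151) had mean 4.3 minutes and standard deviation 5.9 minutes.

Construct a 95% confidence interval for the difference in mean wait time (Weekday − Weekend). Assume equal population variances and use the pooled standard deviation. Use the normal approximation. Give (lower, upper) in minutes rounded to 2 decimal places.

s_p = √[((n₁−1)s₁² + (n₂−1)s₂²)/(n₁+n₂−2)] = √[(248·6.5² + 150·5.9²)/398] = 6.2806.
SE = 6.2806·√(1/249 + 1/151) = 0.6478.
With z* = 1.960, margin = 1.960 × 0.6478 = 1.2697.
x̄₁ − x̄₂ = 16.9 − 4.3 = 12.6000; interval 12.6000 ± 1.2697 = (11.33, 13.87).

(11.33, 13.87)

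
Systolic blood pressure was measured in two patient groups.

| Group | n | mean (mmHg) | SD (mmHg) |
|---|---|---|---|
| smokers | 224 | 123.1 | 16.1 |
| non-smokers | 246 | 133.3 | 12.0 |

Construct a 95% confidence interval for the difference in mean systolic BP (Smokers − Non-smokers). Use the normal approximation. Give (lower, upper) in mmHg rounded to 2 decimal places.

(-12.79, -7.61)

Standard errors of each mean: 16.1/√224 = 1.0757 and 12.0/√246 = 0.7651.
SE(x̄₁ − x̄₂) = √(1.0757² + 0.7651²) = 1.3200 for independent samples with unequal variances.
With z* = 1.960, the margin is 1.960 × 1.3200 = 2.5872.
x̄₁ − x̄₂ = 123.1 − 133.3 = -10.2000; the interval is -10.2000 ± 2.5872 = (-12.79, -7.61).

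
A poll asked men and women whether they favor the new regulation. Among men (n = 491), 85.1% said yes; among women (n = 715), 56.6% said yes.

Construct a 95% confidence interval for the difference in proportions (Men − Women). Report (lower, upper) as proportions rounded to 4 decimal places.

(0.2369, 0.3331)

SE₁ = √(p̂₁(1−p̂₁)/n₁) = √(0.8510·0.1490/491) = 0.01607; SE₂ = √(0.5660·0.4340/715) = 0.01854.
Independent samples: SE of the difference = √(SE₁² + SE₂²) = √(0.0002582449 + 0.0003437316) = 0.02454.
z* for 95% confidence is 1.960, so the margin of error is 1.960 × 0.02454 = 0.04810.
Point estimate p̂₁ − p̂₂ = 0.8510 − 0.5660 = 0.2850.
0.2850 ± 0.04810 → (0.2369, 0.3331).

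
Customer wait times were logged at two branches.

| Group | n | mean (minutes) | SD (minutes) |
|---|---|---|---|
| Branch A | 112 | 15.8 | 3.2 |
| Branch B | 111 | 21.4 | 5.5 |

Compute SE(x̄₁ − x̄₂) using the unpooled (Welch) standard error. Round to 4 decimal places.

0.6033

Standard errors of each mean: 3.2/√112 = 0.3024 and 5.5/√111 = 0.5220.
SE(x̄₁ − x̄₂) = √(0.3024² + 0.5220²) = 0.6033 for independent samples with unequal variances.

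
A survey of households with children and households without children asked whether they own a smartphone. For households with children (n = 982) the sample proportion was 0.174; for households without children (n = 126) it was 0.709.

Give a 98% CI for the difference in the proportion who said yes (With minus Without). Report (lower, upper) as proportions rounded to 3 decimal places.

(-0.633, -0.437)

The two standard errors are √(0.1740×0.8260/982) = 0.01210 and √(0.7090×0.2910/126) = 0.04047.
Because the samples are independent, SE_diff = √(0.01210² + 0.04047²) = 0.04224.
Using z* = 2.326 for 98%, ME = 2.326 × 0.04224 = 0.09825.
p̂₁ − p̂₂ = -0.5350; interval -0.5350 ± 0.09825 gives (-0.633, -0.437).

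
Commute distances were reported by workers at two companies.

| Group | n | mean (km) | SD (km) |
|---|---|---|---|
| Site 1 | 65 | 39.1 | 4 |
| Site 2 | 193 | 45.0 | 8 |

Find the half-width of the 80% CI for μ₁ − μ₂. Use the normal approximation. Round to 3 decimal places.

Per-group SEs: s₁/√n₁ = 4/√65 = 0.4961, s₂/√n₂ = 8/√193 = 0.5759.
Unpooled SE of the difference: √(0.24611521 + 0.33166081) = 0.7601.
Margin of error = z* · SE = 1.282 × 0.7601 = 0.9744.

0.974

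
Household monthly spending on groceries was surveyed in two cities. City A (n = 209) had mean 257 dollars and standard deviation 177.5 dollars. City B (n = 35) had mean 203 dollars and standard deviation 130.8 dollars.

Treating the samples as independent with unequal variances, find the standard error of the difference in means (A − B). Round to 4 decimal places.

Per-group SEs: s₁/√n₁ = 177.5/√209 = 12.2779, s₂/√n₂ = 130.8/√35 = 22.1092.
Unpooled SE of the difference: √(150.74682841 + 488.81672464) = 25.2896.

25.2896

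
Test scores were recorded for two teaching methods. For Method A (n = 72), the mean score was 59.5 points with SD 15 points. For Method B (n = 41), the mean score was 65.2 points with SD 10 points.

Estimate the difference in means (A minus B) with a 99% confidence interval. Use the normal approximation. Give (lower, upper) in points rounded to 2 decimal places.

Standard errors of each mean: 15/√72 = 1.7678 and 10/√41 = 1.5617.
SE(x̄₁ − x̄₂) = √(1.7678² + 1.5617²) = 2.3588 for independent samples with unequal variances.
With z* = 2.576, the margin is 2.576 × 2.3588 = 6.0763.
x̄₁ − x̄₂ = 59.5 − 65.2 = -5.7000; the interval is -5.7000 ± 6.0763 = (-11.78, 0.38).

(-11.78, 0.38)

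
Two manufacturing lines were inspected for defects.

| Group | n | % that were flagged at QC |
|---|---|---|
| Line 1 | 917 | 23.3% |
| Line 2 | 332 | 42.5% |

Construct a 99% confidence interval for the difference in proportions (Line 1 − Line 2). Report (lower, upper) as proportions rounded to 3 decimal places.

(-0.271, -0.113)

The two standard errors are √(0.2330×0.7670/917) = 0.01396 and √(0.4250×0.5750/332) = 0.02713.
Because the samples are independent, SE_diff = √(0.01396² + 0.02713²) = 0.03051.
Using z* = 2.576 for 99%, ME = 2.576 × 0.03051 = 0.07859.
p̂₁ − p̂₂ = -0.1920; interval -0.1920 ± 0.07859 gives (-0.271, -0.113).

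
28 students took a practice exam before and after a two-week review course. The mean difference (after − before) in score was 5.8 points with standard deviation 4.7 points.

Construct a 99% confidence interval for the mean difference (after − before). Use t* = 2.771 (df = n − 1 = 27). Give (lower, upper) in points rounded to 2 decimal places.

Paired design: SE = s_d/√n = 4.7/√28 = 0.8882.
t* = 2.771; margin of error = 2.771 × 0.8882 = 2.4612.
5.8 ± 2.4612 → (3.34, 8.26).

(3.34, 8.26)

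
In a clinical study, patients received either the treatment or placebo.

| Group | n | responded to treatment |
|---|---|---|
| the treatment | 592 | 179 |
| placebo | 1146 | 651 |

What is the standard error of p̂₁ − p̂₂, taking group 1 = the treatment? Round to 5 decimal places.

Sample proportions: 179/592 = 0.3024, 651/1146 = 0.5681.
Each SE is √(p̂(1−p̂)/n): √(0.3024·0.6976/592) = 0.01888 and √(0.5681·0.4319/1146) = 0.01463.
SE(p̂₁ − p̂₂) = √(SE₁² + SE₂²) = √(0.0003564544 + 0.0002140369) = 0.02388, since the two samples are independent.

0.02388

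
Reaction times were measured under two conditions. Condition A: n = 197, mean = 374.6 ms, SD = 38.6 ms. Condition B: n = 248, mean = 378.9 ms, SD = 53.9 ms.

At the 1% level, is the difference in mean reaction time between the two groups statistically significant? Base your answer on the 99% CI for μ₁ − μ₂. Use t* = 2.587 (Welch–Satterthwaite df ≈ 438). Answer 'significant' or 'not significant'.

not significant

Per-group SEs: s₁/√n₁ = 38.6/√197 = 2.7501, s₂/√n₂ = 53.9/√248 = 3.4227.
Unpooled SE of the difference: √(7.56305001 + 11.71487529) = 4.3907.
Margin of error = t* · SE = 2.587 × 4.3907 = 11.3587.
x̄₁ − x̄₂ = 374.6 − 378.9 = -4.3000.
CI: -4.3000 ± 11.3587 = (-15.6587, 7.0587).
The interval (-15.6587, 7.0587) contains 0, so the difference is not significant.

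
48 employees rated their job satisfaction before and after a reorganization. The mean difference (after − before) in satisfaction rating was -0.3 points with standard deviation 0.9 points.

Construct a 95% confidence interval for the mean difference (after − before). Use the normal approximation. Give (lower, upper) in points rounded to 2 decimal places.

This is a matched-pairs design, so SE = s_d/√n = 0.9/√48 = 0.1299.
Margin = 1.960 × 0.1299 = 0.2546; the interval is -0.3 ± 0.2546 = (-0.55, -0.05).

(-0.55, -0.05)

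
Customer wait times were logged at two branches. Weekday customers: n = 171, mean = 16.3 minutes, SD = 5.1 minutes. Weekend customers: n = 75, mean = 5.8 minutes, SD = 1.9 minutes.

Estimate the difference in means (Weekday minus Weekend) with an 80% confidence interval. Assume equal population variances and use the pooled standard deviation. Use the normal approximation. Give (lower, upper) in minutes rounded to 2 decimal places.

(9.72, 11.28)

Pooled variance s_p² = [170·5.1² + 74·1.9²] / (171+75−2) = 19.2166, so s_p = 4.3837.
SE_diff = s_p·√(1/n₁ + 1/n₂) = 4.3837·√(1/171 + 1/75) = 0.6071.
z* = 1.282; margin = 1.282 × 0.6071 = 0.7783.
Difference = 16.3 − 5.8 = 10.5000.
10.5000 ± 0.7783 → (9.72, 11.28).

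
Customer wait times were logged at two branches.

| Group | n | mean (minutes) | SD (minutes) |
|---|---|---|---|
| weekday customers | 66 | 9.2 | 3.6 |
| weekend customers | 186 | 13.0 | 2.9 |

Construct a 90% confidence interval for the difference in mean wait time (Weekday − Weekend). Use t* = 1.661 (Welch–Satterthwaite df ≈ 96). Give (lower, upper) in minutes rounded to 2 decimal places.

Standard errors of each mean: 3.6/√66 = 0.4431 and 2.9/√186 = 0.2126.
SE(x̄₁ − x̄₂) = √(0.4431² + 0.2126²) = 0.4915 for independent samples with unequal variances.
With t* = 1.661, the margin is 1.661 × 0.4915 = 0.8164.
x̄₁ − x̄₂ = 9.2 − 13.0 = -3.8000; the interval is -3.8000 ± 0.8164 = (-4.62, -2.98).

(-4.62, -2.98)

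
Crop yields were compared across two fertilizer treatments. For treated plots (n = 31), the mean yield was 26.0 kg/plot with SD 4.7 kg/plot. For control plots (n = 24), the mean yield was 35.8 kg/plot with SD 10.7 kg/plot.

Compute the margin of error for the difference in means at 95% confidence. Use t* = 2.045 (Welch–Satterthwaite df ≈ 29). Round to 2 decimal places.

4.79

Per-group SEs: s₁/√n₁ = 4.7/√31 = 0.8441, s₂/√n₂ = 10.7/√24 = 2.1841.
Unpooled SE of the difference: √(0.71250481 + 4.77029281) = 2.3415.
Margin of error = t* · SE = 2.045 × 2.3415 = 4.7884.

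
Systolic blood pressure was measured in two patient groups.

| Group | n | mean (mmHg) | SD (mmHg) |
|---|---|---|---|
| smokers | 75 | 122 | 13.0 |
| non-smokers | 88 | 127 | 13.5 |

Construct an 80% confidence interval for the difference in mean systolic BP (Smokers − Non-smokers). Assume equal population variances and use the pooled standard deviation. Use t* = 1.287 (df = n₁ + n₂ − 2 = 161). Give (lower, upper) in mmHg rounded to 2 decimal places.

Pooled variance s_p² = [74·13.0² + 87·13.5²] / (75+88−2) = 176.1599, so s_p = 13.2725.
SE_diff = s_p·√(1/n₁ + 1/n₂) = 13.2725·√(1/75 + 1/88) = 2.0858.
t* = 1.287; margin = 1.287 × 2.0858 = 2.6844.
Difference = 122 − 127 = -5.0000.
-5.0000 ± 2.6844 → (-7.68, -2.32).

(-7.68, -2.32)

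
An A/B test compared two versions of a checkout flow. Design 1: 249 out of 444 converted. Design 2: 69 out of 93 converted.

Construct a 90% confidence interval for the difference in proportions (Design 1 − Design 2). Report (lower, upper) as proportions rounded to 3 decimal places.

Sample proportions: 249/444 = 0.5608, 69/93 = 0.7419.
Each SE is √(p̂(1−p̂)/n): √(0.5608·0.4392/444) = 0.02355 and √(0.7419·0.2581/93) = 0.04538.
SE(p̂₁ − p̂₂) = √(SE₁² + SE₂²) = √(0.0005546025 + 0.0020593444) = 0.05113, since the two samples are independent.
At 90% confidence z* = 1.645; margin = 1.645 × 0.05113 = 0.08411.
The difference is 0.5608 − 0.7419 = -0.1811, so the interval is -0.1811 ± 0.08411 = (-0.265, -0.097).

(-0.265, -0.097)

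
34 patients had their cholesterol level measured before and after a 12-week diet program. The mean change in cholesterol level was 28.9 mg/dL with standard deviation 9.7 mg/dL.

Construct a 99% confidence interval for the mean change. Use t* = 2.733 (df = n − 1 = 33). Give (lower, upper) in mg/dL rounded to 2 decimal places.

Paired design: SE = s_d/√n = 9.7/√34 = 1.6635.
t* = 2.733; margin of error = 2.733 × 1.6635 = 4.5463.
28.9 ± 4.5463 → (24.35, 33.45).

(24.35, 33.45)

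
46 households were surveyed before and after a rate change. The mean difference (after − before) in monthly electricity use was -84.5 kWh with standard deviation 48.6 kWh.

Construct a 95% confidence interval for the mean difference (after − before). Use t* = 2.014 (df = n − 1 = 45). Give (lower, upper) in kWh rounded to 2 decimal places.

(-98.93, -70.07)

This is a matched-pairs design, so SE = s_d/√n = 48.6/√46 = 7.1657.
Margin = 2.014 × 7.1657 = 14.4317; the interval is -84.5 ± 14.4317 = (-98.93, -70.07).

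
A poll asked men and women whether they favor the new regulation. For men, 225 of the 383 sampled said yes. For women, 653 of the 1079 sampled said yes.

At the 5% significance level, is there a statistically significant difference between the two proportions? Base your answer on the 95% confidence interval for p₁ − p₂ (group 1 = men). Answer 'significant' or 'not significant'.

not significant

p̂₁ = 225/383 = 0.5875 and p̂₂ = 653/1079 = 0.6052.
SE₁ = √(p̂₁(1−p̂₁)/n₁) = √(0.5875·0.4125/383) = 0.02515; SE₂ = √(0.6052·0.3948/1079) = 0.01488.
Independent samples: SE of the difference = √(SE₁² + SE₂²) = √(0.0006325225 + 0.0002214144) = 0.02922.
z* for 95% confidence is 1.960, so the margin of error is 1.960 × 0.02922 = 0.05727.
Point estimate p̂₁ − p̂₂ = 0.5875 − 0.6052 = -0.0177.
-0.0177 ± 0.05727 → (-0.07497, 0.03957).
The interval (-0.07497, 0.03957) contains 0, so the difference is not significant.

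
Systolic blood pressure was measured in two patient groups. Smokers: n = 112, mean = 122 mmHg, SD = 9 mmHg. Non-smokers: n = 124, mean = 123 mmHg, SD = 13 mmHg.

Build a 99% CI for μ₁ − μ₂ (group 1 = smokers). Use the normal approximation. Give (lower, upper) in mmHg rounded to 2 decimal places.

(-4.72, 2.72)

SE₁ = s₁/√n₁ = 9/√112 = 0.8504; SE₂ = 13/√124 = 1.1674.
Independent samples, unequal variances: SE_diff = √(SE₁² + SE₂²) = √(0.72318016 + 1.36282276) = 1.4443.
z* = 2.576, so margin of error = 2.576 × 1.4443 = 3.7205.
Difference in means = 122 − 123 = -1.0000.
-1.0000 ± 3.7205 → (-4.72, 2.72).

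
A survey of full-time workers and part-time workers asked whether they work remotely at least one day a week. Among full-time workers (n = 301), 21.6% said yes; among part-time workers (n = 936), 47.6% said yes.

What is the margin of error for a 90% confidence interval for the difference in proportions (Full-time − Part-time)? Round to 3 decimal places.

The two standard errors are √(0.2160×0.7840/301) = 0.02372 and √(0.4760×0.5240/936) = 0.01632.
Because the samples are independent, SE_diff = √(0.02372² + 0.01632²) = 0.02879.
Using z* = 1.645 for 90%, ME = 1.645 × 0.02879 = 0.04736.

0.047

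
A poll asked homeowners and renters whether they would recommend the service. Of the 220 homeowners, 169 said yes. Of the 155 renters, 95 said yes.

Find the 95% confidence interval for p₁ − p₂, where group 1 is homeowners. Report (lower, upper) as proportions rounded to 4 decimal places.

p̂₁ = 169/220 = 0.7682 and p̂₂ = 95/155 = 0.6129.
SE₁ = √(p̂₁(1−p̂₁)/n₁) = √(0.7682·0.2318/220) = 0.02845; SE₂ = √(0.6129·0.3871/155) = 0.03912.
Independent samples: SE of the difference = √(SE₁² + SE₂²) = √(0.0008094025 + 0.0015303744) = 0.04837.
z* for 95% confidence is 1.960, so the margin of error is 1.960 × 0.04837 = 0.09481.
Point estimate p̂₁ − p̂₂ = 0.7682 − 0.6129 = 0.1553.
0.1553 ± 0.09481 → (0.0605, 0.2501).

(0.0605, 0.2501)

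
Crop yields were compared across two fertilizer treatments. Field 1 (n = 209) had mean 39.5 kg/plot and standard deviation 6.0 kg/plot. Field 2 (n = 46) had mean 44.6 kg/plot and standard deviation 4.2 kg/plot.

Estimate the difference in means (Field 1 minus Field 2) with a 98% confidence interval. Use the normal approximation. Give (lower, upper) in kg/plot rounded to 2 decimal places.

(-6.83, -3.37)

Per-group SEs: s₁/√n₁ = 6.0/√209 = 0.4150, s₂/√n₂ = 4.2/√46 = 0.6193.
Unpooled SE of the difference: √(0.172225 + 0.38353249) = 0.7455.
Margin of error = z* · SE = 2.326 × 0.7455 = 1.7340.
x̄₁ − x̄₂ = 39.5 − 44.6 = -5.1000.
CI: -5.1000 ± 1.7340 = (-6.83, -3.37).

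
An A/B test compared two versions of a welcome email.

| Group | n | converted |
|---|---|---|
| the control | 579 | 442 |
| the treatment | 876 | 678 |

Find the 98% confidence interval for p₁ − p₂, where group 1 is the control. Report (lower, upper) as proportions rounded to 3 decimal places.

First, p̂₁ = 442/579 = 0.7634; p̂₂ = 678/876 = 0.7740.
The two standard errors are √(0.7634×0.2366/579) = 0.01766 and √(0.7740×0.2260/876) = 0.01413.
Because the samples are independent, SE_diff = √(0.01766² + 0.01413²) = 0.02262.
Using z* = 2.326 for 98%, ME = 2.326 × 0.02262 = 0.05261.
p̂₁ − p̂₂ = -0.0106; interval -0.0106 ± 0.05261 gives (-0.063, 0.042).

(-0.063, 0.042)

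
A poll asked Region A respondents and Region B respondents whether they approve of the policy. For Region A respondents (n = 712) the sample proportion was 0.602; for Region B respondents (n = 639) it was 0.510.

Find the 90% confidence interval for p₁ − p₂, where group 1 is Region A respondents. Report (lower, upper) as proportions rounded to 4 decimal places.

SE₁ = √(p̂₁(1−p̂₁)/n₁) = √(0.6020·0.3980/712) = 0.01834; SE₂ = √(0.5100·0.4900/639) = 0.01978.
Independent samples: SE of the difference = √(SE₁² + SE₂²) = √(0.0003363556 + 0.0003912484) = 0.02697.
z* for 90% confidence is 1.645, so the margin of error is 1.645 × 0.02697 = 0.04437.
Point estimate p̂₁ − p̂₂ = 0.6020 − 0.5100 = 0.0920.
0.0920 ± 0.04437 → (0.0476, 0.1364).

(0.0476, 0.1364)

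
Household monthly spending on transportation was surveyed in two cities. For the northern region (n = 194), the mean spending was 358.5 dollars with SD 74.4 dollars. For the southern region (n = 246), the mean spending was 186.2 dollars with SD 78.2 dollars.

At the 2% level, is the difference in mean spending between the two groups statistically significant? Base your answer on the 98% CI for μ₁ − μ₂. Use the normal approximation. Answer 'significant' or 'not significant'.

SE₁ = s₁/√n₁ = 74.4/√194 = 5.3416; SE₂ = 78.2/√246 = 4.9858.
Independent samples, unequal variances: SE_diff = √(SE₁² + SE₂²) = √(28.53269056 + 24.85820164) = 7.3069.
z* = 2.326, so margin of error = 2.326 × 7.3069 = 16.9958.
Difference in means = 358.5 − 186.2 = 172.3000.
172.3000 ± 16.9958 → (155.3042, 189.2958).
The interval (155.3042, 189.2958) does not contain 0, so the difference is significant.

significant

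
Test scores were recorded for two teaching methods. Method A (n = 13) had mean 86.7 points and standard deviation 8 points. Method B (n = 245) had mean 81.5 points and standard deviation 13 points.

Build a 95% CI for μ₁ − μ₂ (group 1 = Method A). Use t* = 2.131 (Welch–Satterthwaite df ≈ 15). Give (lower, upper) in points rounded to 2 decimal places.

SE₁ = s₁/√n₁ = 8/√13 = 2.2188; SE₂ = 13/√245 = 0.8305.
Independent samples, unequal variances: SE_diff = √(SE₁² + SE₂²) = √(4.92307344 + 0.68973025) = 2.3691.
t* = 2.131, so margin of error = 2.131 × 2.3691 = 5.0486.
Difference in means = 86.7 − 81.5 = 5.2000.
5.2000 ± 5.0486 → (0.15, 10.25).

(0.15, 10.25)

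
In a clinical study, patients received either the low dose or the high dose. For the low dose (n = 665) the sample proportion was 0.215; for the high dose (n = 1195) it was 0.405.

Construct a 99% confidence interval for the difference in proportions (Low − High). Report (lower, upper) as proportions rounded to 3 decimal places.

The two standard errors are √(0.2150×0.7850/665) = 0.01593 and √(0.4050×0.5950/1195) = 0.01420.
Because the samples are independent, SE_diff = √(0.01593² + 0.01420²) = 0.02134.
Using z* = 2.576 for 99%, ME = 2.576 × 0.02134 = 0.05497.
p̂₁ − p̂₂ = -0.1900; interval -0.1900 ± 0.05497 gives (-0.245, -0.135).

(-0.245, -0.135)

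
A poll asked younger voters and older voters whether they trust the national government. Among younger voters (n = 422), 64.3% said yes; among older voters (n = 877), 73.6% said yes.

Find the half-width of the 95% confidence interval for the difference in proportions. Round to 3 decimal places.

SE₁ = √(p̂₁(1−p̂₁)/n₁) = √(0.6430·0.3570/422) = 0.02332; SE₂ = √(0.7360·0.2640/877) = 0.01488.
Independent samples: SE of the difference = √(SE₁² + SE₂²) = √(0.0005438224 + 0.0002214144) = 0.02766.
z* for 95% confidence is 1.960, so the margin of error is 1.960 × 0.02766 = 0.05421.

0.054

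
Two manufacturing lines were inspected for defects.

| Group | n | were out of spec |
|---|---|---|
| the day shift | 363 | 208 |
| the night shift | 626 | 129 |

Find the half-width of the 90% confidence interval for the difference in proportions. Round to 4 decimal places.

p̂₁ = 208/363 = 0.5730 and p̂₂ = 129/626 = 0.2061.
SE₁ = √(p̂₁(1−p̂₁)/n₁) = √(0.5730·0.4270/363) = 0.02596; SE₂ = √(0.2061·0.7939/626) = 0.01617.
Independent samples: SE of the difference = √(SE₁² + SE₂²) = √(0.0006739216 + 0.0002614689) = 0.03058.
z* for 90% confidence is 1.645, so the margin of error is 1.645 × 0.03058 = 0.05030.

0.0503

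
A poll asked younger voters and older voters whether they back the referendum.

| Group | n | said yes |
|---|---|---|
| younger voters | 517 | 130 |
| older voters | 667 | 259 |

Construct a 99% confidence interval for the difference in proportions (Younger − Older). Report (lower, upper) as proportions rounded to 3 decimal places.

p̂₁ = 130/517 = 0.2515 and p̂₂ = 259/667 = 0.3883.
SE₁ = √(p̂₁(1−p̂₁)/n₁) = √(0.2515·0.7485/517) = 0.01908; SE₂ = √(0.3883·0.6117/667) = 0.01887.
Independent samples: SE of the difference = √(SE₁² + SE₂²) = √(0.0003640464 + 0.0003560769) = 0.02684.
z* for 99% confidence is 2.576, so the margin of error is 2.576 × 0.02684 = 0.06914.
Point estimate p̂₁ − p̂₂ = 0.2515 − 0.3883 = -0.1368.
-0.1368 ± 0.06914 → (-0.206, -0.068).

(-0.206, -0.068)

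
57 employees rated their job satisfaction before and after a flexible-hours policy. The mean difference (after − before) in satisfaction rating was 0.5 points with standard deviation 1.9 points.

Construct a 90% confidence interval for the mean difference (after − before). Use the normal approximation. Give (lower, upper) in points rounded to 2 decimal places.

This is a matched-pairs design, so SE = s_d/√n = 1.9/√57 = 0.2517.
Margin = 1.645 × 0.2517 = 0.4140; the interval is 0.5 ± 0.4140 = (0.09, 0.91).

(0.09, 0.91)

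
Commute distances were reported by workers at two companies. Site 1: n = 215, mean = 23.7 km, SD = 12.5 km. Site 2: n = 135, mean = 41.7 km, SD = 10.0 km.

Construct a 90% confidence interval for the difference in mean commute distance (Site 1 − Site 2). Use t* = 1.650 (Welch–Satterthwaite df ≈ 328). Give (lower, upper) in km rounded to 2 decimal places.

(-20.00, -16.00)

Per-group SEs: s₁/√n₁ = 12.5/√215 = 0.8525, s₂/√n₂ = 10.0/√135 = 0.8607.
Unpooled SE of the difference: √(0.72675625 + 0.74080449) = 1.2114.
Margin of error = t* · SE = 1.650 × 1.2114 = 1.9988.
x̄₁ − x̄₂ = 23.7 − 41.7 = -18.0000.
CI: -18.0000 ± 1.9988 = (-20.00, -16.00).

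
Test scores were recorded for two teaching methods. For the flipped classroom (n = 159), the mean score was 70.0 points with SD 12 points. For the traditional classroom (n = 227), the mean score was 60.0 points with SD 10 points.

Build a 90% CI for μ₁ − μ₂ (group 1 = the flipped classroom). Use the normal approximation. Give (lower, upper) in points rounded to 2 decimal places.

Standard errors of each mean: 12/√159 = 0.9517 and 10/√227 = 0.6637.
SE(x̄₁ − x̄₂) = √(0.9517² + 0.6637²) = 1.1603 for independent samples with unequal variances.
With z* = 1.645, the margin is 1.645 × 1.1603 = 1.9087.
x̄₁ − x̄₂ = 70.0 − 60.0 = 10.0000; the interval is 10.0000 ± 1.9087 = (8.09, 11.91).

(8.09, 11.91)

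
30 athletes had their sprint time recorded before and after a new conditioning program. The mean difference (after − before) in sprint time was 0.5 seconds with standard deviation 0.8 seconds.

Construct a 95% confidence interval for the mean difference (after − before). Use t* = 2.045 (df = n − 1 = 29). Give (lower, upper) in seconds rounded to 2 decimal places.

Paired design: SE = s_d/√n = 0.8/√30 = 0.1461.
t* = 2.045; margin of error = 2.045 × 0.1461 = 0.2988.
0.5 ± 0.2988 → (0.20, 0.80).

(0.20, 0.80)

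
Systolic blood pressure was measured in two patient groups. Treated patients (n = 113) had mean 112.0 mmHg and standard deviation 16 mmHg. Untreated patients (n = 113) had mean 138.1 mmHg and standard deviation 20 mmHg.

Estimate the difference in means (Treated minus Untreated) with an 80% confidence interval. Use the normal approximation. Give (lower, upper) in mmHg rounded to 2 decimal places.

Per-group SEs: s₁/√n₁ = 16/√113 = 1.5052, s₂/√n₂ = 20/√113 = 1.8814.
Unpooled SE of the difference: √(2.26562704 + 3.53966596) = 2.4094.
Margin of error = z* · SE = 1.282 × 2.4094 = 3.0889.
x̄₁ − x̄₂ = 112.0 − 138.1 = -26.1000.
CI: -26.1000 ± 3.0889 = (-29.19, -23.01).

(-29.19, -23.01)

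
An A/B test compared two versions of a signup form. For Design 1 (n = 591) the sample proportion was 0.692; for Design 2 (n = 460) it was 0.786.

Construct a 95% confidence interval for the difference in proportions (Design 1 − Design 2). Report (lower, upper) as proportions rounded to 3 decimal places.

(-0.147, -0.041)

SE₁ = √(p̂₁(1−p̂₁)/n₁) = √(0.6920·0.3080/591) = 0.01899; SE₂ = √(0.7860·0.2140/460) = 0.01912.
Independent samples: SE of the difference = √(SE₁² + SE₂²) = √(0.0003606201 + 0.0003655744) = 0.02695.
z* for 95% confidence is 1.960, so the margin of error is 1.960 × 0.02695 = 0.05282.
Point estimate p̂₁ − p̂₂ = 0.6920 − 0.7860 = -0.0940.
-0.0940 ± 0.05282 → (-0.147, -0.041).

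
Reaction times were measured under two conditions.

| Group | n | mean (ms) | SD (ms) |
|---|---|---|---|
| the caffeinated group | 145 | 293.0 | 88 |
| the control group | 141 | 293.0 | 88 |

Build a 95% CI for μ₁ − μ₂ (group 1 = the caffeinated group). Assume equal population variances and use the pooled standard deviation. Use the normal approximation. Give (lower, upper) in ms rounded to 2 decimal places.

(-20.40, 20.40)

s_p = √[((n₁−1)s₁² + (n₂−1)s₂²)/(n₁+n₂−2)] = √[(144·88² + 140·88²)/284] = 88.0000.
SE = 88.0000·√(1/145 + 1/141) = 10.4081.
With z* = 1.960, margin = 1.960 × 10.4081 = 20.3999.
x̄₁ − x̄₂ = 293.0 − 293.0 = 0.0000; interval 0.0000 ± 20.3999 = (-20.40, 20.40).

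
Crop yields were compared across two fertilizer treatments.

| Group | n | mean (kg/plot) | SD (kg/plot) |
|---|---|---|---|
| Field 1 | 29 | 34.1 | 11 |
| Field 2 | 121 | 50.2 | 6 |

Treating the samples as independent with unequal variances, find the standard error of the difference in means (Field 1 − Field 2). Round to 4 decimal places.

2.1142

SE₁ = s₁/√n₁ = 11/√29 = 2.0426; SE₂ = 6/√121 = 0.5455.
Independent samples, unequal variances: SE_diff = √(SE₁² + SE₂²) = √(4.17221476 + 0.29757025) = 2.1142.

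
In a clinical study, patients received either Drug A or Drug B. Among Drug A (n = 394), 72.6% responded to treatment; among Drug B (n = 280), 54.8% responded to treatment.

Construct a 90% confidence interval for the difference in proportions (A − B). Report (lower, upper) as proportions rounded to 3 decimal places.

Each SE is √(p̂(1−p̂)/n): √(0.7260·0.2740/394) = 0.02247 and √(0.5480·0.4520/280) = 0.02974.
SE(p̂₁ − p̂₂) = √(SE₁² + SE₂²) = √(0.0005049009 + 0.0008844676) = 0.03727, since the two samples are independent.
At 90% confidence z* = 1.645; margin = 1.645 × 0.03727 = 0.06131.
The difference is 0.7260 − 0.5480 = 0.1780, so the interval is 0.1780 ± 0.06131 = (0.117, 0.239).

(0.117, 0.239)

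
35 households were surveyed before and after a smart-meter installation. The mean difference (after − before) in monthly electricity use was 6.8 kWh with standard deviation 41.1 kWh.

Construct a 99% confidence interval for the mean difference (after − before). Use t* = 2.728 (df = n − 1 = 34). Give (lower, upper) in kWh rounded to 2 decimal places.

(-12.15, 25.75)

Paired design: SE = s_d/√n = 41.1/√35 = 6.9472.
t* = 2.728; margin of error = 2.728 × 6.9472 = 18.9520.
6.8 ± 18.9520 → (-12.15, 25.75).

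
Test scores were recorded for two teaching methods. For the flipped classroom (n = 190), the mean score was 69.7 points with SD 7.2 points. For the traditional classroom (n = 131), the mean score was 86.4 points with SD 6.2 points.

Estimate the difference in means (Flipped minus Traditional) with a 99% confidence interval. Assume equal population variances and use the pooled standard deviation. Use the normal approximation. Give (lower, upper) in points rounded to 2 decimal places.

s_p = √[((n₁−1)s₁² + (n₂−1)s₂²)/(n₁+n₂−2)] = √[(189·7.2² + 130·6.2²)/319] = 6.8102.
SE = 6.8102·√(1/190 + 1/131) = 0.7734.
With z* = 2.576, margin = 2.576 × 0.7734 = 1.9923.
x̄₁ − x̄₂ = 69.7 − 86.4 = -16.7000; interval -16.7000 ± 1.9923 = (-18.69, -14.71).

(-18.69, -14.71)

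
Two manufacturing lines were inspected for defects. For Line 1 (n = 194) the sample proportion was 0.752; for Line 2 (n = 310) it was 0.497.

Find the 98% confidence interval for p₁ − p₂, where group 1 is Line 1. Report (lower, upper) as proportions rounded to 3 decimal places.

(0.157, 0.353)

Each SE is √(p̂(1−p̂)/n): √(0.7520·0.2480/194) = 0.03101 and √(0.4970·0.5030/310) = 0.02840.
SE(p̂₁ − p̂₂) = √(SE₁² + SE₂²) = √(0.0009616201 + 0.00080656) = 0.04205, since the two samples are independent.
At 98% confidence z* = 2.326; margin = 2.326 × 0.04205 = 0.09781.
The difference is 0.7520 − 0.4970 = 0.2550, so the interval is 0.2550 ± 0.09781 = (0.157, 0.353).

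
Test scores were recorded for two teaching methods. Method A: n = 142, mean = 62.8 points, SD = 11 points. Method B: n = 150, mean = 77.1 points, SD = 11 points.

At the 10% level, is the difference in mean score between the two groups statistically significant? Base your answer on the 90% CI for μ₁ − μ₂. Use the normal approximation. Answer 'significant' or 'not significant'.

Standard errors of each mean: 11/√142 = 0.9231 and 11/√150 = 0.8981.
SE(x̄₁ − x̄₂) = √(0.9231² + 0.8981²) = 1.2879 for independent samples with unequal variances.
With z* = 1.645, the margin is 1.645 × 1.2879 = 2.1186.
x̄₁ − x̄₂ = 62.8 − 77.1 = -14.3000; the interval is -14.3000 ± 2.1186 = (-16.4186, -12.1814).
The interval (-16.4186, -12.1814) does not contain 0, so the difference is significant.

significant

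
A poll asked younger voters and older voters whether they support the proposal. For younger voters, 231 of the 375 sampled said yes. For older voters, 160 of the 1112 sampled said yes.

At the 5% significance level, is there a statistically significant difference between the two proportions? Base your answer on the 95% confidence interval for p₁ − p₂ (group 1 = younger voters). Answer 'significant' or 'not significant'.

significant

Sample proportions: 231/375 = 0.6160, 160/1112 = 0.1439.
Each SE is √(p̂(1−p̂)/n): √(0.6160·0.3840/375) = 0.02512 and √(0.1439·0.8561/1112) = 0.01053.
SE(p̂₁ − p̂₂) = √(SE₁² + SE₂²) = √(0.0006310144 + 0.0001108809) = 0.02724, since the two samples are independent.
At 95% confidence z* = 1.960; margin = 1.960 × 0.02724 = 0.05339.
The difference is 0.6160 − 0.1439 = 0.4721, so the interval is 0.4721 ± 0.05339 = (0.41871, 0.52549).
The interval (0.41871, 0.52549) does not contain 0, so the difference is significant.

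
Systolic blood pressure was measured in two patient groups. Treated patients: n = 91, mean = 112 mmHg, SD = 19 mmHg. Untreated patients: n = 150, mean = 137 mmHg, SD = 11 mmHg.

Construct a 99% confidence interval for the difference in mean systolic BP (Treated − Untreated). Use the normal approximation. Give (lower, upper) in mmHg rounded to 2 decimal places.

Standard errors of each mean: 19/√91 = 1.9917 and 11/√150 = 0.8981.
SE(x̄₁ − x̄₂) = √(1.9917² + 0.8981²) = 2.1848 for independent samples with unequal variances.
With z* = 2.576, the margin is 2.576 × 2.1848 = 5.6280.
x̄₁ − x̄₂ = 112 − 137 = -25.0000; the interval is -25.0000 ± 5.6280 = (-30.63, -19.37).

(-30.63, -19.37)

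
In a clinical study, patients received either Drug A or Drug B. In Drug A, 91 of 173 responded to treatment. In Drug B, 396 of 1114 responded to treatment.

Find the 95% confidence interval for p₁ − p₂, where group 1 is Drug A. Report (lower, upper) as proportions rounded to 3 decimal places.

Sample proportions: 91/173 = 0.5260, 396/1114 = 0.3555.
Each SE is √(p̂(1−p̂)/n): √(0.5260·0.4740/173) = 0.03796 and √(0.3555·0.6445/1114) = 0.01434.
SE(p̂₁ − p̂₂) = √(SE₁² + SE₂²) = √(0.0014409616 + 0.0002056356) = 0.04058, since the two samples are independent.
At 95% confidence z* = 1.960; margin = 1.960 × 0.04058 = 0.07954.
The difference is 0.5260 − 0.3555 = 0.1705, so the interval is 0.1705 ± 0.07954 = (0.091, 0.250).

(0.091, 0.250)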